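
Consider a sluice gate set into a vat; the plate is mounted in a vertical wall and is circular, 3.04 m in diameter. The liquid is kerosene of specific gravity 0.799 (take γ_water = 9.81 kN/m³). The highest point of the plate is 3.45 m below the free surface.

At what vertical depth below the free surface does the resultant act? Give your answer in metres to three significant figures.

h_p = 5.09 m

γ = 0.799 × 9.81 = 7.83819 kN/m³.
The centroid is at the centre, 1.52 m below the top of the plate, so the centroid depth is h_c = 3.45 + 1.52 = 4.97 m.
A = π(1.52)² = 7.25834 m².
Resultant F = γ·h_c·A = 7.83819 × 4.97 × 7.25834 = 282.754 kN.
I_c = πr⁴/4 = π × 1.52⁴/4 = 4.19241 m⁴.
Centre of pressure: y_p = y_c + I_c/(y_c·A) = 4.97 + 4.19241/(4.97 × 7.25834) = 4.97 + 0.116217 = 5.08622 m along the plane.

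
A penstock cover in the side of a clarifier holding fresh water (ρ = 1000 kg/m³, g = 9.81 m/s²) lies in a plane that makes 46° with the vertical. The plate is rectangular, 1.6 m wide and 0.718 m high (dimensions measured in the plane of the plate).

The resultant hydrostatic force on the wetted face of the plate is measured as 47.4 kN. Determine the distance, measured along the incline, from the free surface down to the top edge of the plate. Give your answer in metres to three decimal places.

γ = ρg = 1000 × 9.81 = 9810 N/m³ = 9.81 kN/m³.
A = 1.6 × 0.718 = 1.1488 m².
From F = γ·h_c·A, the centroid depth is h_c = 47.4/(9.81 × 1.1488) = 4.20596 m.
The plate makes 46° with the vertical, i.e. θ = 90° − 46° = 44° to the horizontal. Measuring y along the incline from the free-surface line, vertical depth h = y·sinθ with sinθ = 0.694658.
Along the incline, y_c = h_c/sinθ = 4.20596/0.694658 = 6.05472 m.
The centroid lies 0.718/2 = 0.359 m below the top edge, so the top edge sits at y_top = 6.05472 − 0.359 = 5.69572 m along the incline.

y_top ≈ 5.696 m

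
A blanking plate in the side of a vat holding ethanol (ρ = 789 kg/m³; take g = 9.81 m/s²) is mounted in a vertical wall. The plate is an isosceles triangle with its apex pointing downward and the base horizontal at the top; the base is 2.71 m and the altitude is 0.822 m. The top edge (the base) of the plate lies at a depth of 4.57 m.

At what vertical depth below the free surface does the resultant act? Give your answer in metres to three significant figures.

h_p = 4.85 m

γ = ρg = 789 × 9.81 / 1000 = 7.74009 kN/m³.
With the apex down, the centroid sits h/3 = 0.822/3 = 0.274 m below the base (the top edge), so the centroid depth is h_c = 4.57 + 0.274 = 4.844 m.
A = ½ × 2.71 × 0.822 = 1.11381 m².
Resultant F = γ·h_c·A = 7.74009 × 4.844 × 1.11381 = 41.7601 kN.
I_c = b·h³/36 = 2.71 × 0.822³/36 = 0.0418102 m⁴.
Centre of pressure: y_p = y_c + I_c/(y_c·A) = 4.844 + 0.0418102/(4.844 × 1.11381) = 4.844 + 0.00774938 = 4.85175 m along the plane.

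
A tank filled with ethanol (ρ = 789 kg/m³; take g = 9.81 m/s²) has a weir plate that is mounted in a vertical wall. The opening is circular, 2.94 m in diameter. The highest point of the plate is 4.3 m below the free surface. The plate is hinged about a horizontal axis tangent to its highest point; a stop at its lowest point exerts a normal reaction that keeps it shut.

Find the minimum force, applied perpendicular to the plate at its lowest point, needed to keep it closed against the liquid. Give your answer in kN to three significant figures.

P ≈ 161 kN

γ = ρg = 789 × 9.81 / 1000 = 7.74009 kN/m³.
The centroid is at the centre, 1.47 m below the top of the plate, so the centroid depth is h_c = 4.3 + 1.47 = 5.77 m.
A = π(1.47)² = 6.78867 m².
Resultant F = γ·h_c·A = 7.74009 × 5.77 × 6.78867 = 303.184 kN.
I_c = πr⁴/4 = π × 1.47⁴/4 = 3.66741 m⁴.
Centre of pressure: y_p = y_c + I_c/(y_c·A) = 5.77 + 3.66741/(5.77 × 6.78867) = 5.77 + 0.0936265 = 5.86363 m along the plane.
The resultant acts 1.47 + 0.0936265 = 1.56363 m (along the plate) below the hinge at the top edge, so the moment about the hinge is M = F × 1.56363 = 303.184 × 1.56363 = 474.068 kN·m.
A normal force at the bottom, 2.94 m from the hinge, must supply this moment: P = 474.068/2.94 = 161.248 kN.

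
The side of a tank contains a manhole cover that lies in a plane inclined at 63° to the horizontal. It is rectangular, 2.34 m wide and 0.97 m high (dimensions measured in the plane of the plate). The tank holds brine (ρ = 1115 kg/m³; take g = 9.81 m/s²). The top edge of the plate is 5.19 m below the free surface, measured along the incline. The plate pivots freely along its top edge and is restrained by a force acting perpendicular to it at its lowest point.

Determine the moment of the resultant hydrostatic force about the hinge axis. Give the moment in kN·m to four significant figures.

γ = ρg = 1115 × 9.81 / 1000 = 10.93815 kN/m³.
Let θ = 63° be the plate's angle to the horizontal; measure y along the incline from where the plane meets the free surface. Vertical depth h = y·sinθ with sinθ = 0.891007.
The centroid lies 0.97/2 = 0.485 m below the top edge, so y_c = 5.19 + 0.485 = 5.675 m and h_c = 5.675 × 0.891007 = 5.05646 m.
A = 2.34 × 0.97 = 2.2698 m².
Resultant F = γ·h_c·A = 10.93815 × 5.05646 × 2.2698 = 125.539 kN.
I_c = b·h³/12 = 2.34 × 0.97³/12 = 0.177971 m⁴.
Centre of pressure: y_p = y_c + I_c/(y_c·A) = 5.675 + 0.177971/(5.675 × 2.2698) = 5.675 + 0.0138164 = 5.68882 m along the plane.
The resultant acts 0.485 + 0.0138164 = 0.498816 m (along the plate) below the hinge at the top edge, so the moment about the hinge is M = F × 0.498816 = 125.539 × 0.498816 = 62.6209 kN·m.

M ≈ 62.62 kN·m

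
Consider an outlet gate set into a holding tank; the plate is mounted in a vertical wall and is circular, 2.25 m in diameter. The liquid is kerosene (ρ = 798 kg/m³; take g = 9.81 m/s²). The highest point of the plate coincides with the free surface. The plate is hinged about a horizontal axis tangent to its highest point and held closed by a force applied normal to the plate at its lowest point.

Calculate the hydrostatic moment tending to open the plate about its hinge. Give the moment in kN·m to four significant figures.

M ≈ 49.24 kN·m

γ = ρg = 798 × 9.81 / 1000 = 7.82838 kN/m³.
The centroid is at the centre, 1.125 m below the top of the plate, so the centroid depth is h_c = 1.125 m.
A = π(1.125)² = 3.97608 m².
Resultant F = γ·h_c·A = 7.82838 × 1.125 × 3.97608 = 35.017 kN.
I_c = πr⁴/4 = π × 1.125⁴/4 = 1.25806 m⁴.
Centre of pressure: y_p = y_c + I_c/(y_c·A) = 1.125 + 1.25806/(1.125 × 3.97608) = 1.125 + 0.281251 = 1.40625 m along the plane.
The resultant acts 1.125 + 0.281251 = 1.40625 m (along the plate) below the hinge at the top edge, so the moment about the hinge is M = F × 1.40625 = 35.017 × 1.40625 = 49.2427 kN·m.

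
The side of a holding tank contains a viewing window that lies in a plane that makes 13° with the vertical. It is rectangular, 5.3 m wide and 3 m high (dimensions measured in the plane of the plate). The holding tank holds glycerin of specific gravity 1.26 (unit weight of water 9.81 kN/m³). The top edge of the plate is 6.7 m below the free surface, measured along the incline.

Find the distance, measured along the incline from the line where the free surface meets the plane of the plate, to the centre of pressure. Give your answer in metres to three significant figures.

γ = 1.26 × 9.81 = 12.3606 kN/m³.
The plate makes 13° with the vertical, i.e. θ = 90° − 13° = 77° to the horizontal. Measuring y along the incline from the free-surface line, vertical depth h = y·sinθ with sinθ = 0.974370.
The centroid lies 3/2 = 1.5 m below the top edge, so y_c = 6.7 + 1.5 = 8.2 m and h_c = 8.2 × 0.974370 = 7.98983 m.
A = 5.3 × 3 = 15.9 m².
Resultant F = γ·h_c·A = 12.3606 × 7.98983 × 15.9 = 1570.27 kN.
I_c = b·h³/12 = 5.3 × 3³/12 = 11.925 m⁴.
Centre of pressure: y_p = y_c + I_c/(y_c·A) = 8.2 + 11.925/(8.2 × 15.9) = 8.2 + 0.0914634 = 8.29146 m along the plane.

y_p = 8.29 m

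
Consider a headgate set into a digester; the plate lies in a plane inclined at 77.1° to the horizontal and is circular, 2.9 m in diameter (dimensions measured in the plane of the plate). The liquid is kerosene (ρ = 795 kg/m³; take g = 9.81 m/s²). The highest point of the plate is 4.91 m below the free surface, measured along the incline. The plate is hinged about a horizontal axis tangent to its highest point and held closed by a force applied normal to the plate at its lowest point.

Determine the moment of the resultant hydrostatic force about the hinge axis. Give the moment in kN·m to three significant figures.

γ = ρg = 795 × 9.81 / 1000 = 7.79895 kN/m³.
Let θ = 77.1° be the plate's angle to the horizontal; measure y along the incline from where the plane meets the free surface. Vertical depth h = y·sinθ with sinθ = 0.974761.
The centroid is at the centre, 1.45 m below the top of the plate, so y_c = 4.91 + 1.45 = 6.36 m and h_c = 6.36 × 0.974761 = 6.19948 m.
A = π(1.45)² = 6.6052 m².
Resultant F = γ·h_c·A = 7.79895 × 6.19948 × 6.6052 = 319.358 kN.
I_c = πr⁴/4 = π × 1.45⁴/4 = 3.47186 m⁴.
Centre of pressure: y_p = y_c + I_c/(y_c·A) = 6.36 + 3.47186/(6.36 × 6.6052) = 6.36 + 0.0826455 = 6.44265 m along the plane.
The resultant acts 1.45 + 0.0826455 = 1.53265 m (along the plate) below the hinge at the top edge, so the moment about the hinge is M = F × 1.53265 = 319.358 × 1.53265 = 489.464 kN·m.

M ≈ 489 kN·m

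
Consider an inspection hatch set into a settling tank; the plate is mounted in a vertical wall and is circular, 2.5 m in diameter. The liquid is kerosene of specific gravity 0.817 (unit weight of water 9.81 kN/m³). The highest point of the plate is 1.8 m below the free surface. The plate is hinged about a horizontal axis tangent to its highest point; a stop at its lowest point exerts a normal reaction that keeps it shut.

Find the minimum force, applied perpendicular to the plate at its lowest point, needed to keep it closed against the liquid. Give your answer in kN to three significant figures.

γ = 0.817 × 9.81 = 8.01477 kN/m³.
The centroid is at the centre, 1.25 m below the top of the plate, so the centroid depth is h_c = 1.8 + 1.25 = 3.05 m.
A = π(1.25)² = 4.90874 m².
Resultant F = γ·h_c·A = 8.01477 × 3.05 × 4.90874 = 119.994 kN.
I_c = πr⁴/4 = π × 1.25⁴/4 = 1.91748 m⁴.
Centre of pressure: y_p = y_c + I_c/(y_c·A) = 3.05 + 1.91748/(3.05 × 4.90874) = 3.05 + 0.128074 = 3.17807 m along the plane.
The resultant acts 1.25 + 0.128074 = 1.37807 m (along the plate) below the hinge at the top edge, so the moment about the hinge is M = F × 1.37807 = 119.994 × 1.37807 = 165.36 kN·m.
A normal force at the bottom, 2.5 m from the hinge, must supply this moment: P = 165.36/2.5 = 66.144 kN.

P ≈ 66.1 kN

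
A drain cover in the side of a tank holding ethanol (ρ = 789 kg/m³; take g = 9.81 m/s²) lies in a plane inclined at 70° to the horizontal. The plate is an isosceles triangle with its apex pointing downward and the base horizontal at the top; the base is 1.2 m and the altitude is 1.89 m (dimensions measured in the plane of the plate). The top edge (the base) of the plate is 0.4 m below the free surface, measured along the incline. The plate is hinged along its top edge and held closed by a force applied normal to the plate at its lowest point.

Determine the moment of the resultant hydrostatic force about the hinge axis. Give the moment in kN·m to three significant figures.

γ = ρg = 789 × 9.81 / 1000 = 7.74009 kN/m³.
Let θ = 70° be the plate's angle to the horizontal; measure y along the incline from where the plane meets the free surface. Vertical depth h = y·sinθ with sinθ = 0.939693.
With the apex down, the centroid sits h/3 = 1.89/3 = 0.63 m below the base (the top edge), so y_c = 0.4 + 0.63 = 1.03 m and h_c = 1.03 × 0.939693 = 0.967884 m.
A = ½ × 1.2 × 1.89 = 1.134 m².
Resultant F = γ·h_c·A = 7.74009 × 0.967884 × 1.134 = 8.49537 kN.
I_c = b·h³/36 = 1.2 × 1.89³/36 = 0.225042 m⁴.
Centre of pressure: y_p = y_c + I_c/(y_c·A) = 1.03 + 0.225042/(1.03 × 1.134) = 1.03 + 0.19267 = 1.22267 m along the plane.
The resultant acts 0.63 + 0.19267 = 0.82267 m (along the plate) below the hinge at the top edge, so the moment about the hinge is M = F × 0.82267 = 8.49537 × 0.82267 = 6.98889 kN·m.

M ≈ 6.99 kN·m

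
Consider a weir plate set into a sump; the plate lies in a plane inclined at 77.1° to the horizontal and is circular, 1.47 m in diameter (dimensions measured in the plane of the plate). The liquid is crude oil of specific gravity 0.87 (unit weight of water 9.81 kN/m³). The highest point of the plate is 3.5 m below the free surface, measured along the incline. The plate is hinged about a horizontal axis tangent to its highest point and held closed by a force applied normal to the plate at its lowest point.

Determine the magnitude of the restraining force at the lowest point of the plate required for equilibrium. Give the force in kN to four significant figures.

γ = 0.87 × 9.81 = 8.5347 kN/m³.
Let θ = 77.1° be the plate's angle to the horizontal; measure y along the incline from where the plane meets the free surface. Vertical depth h = y·sinθ with sinθ = 0.974761.
The centroid is at the centre, 0.735 m below the top of the plate, so y_c = 3.5 + 0.735 = 4.235 m and h_c = 4.235 × 0.974761 = 4.12811 m.
A = π(0.735)² = 1.69717 m².
Resultant F = γ·h_c·A = 8.5347 × 4.12811 × 1.69717 = 59.795 kN.
I_c = πr⁴/4 = π × 0.735⁴/4 = 0.229213 m⁴.
Centre of pressure: y_p = y_c + I_c/(y_c·A) = 4.235 + 0.229213/(4.235 × 1.69717) = 4.235 + 0.0318904 = 4.26689 m along the plane.
The resultant acts 0.735 + 0.0318904 = 0.76689 m (along the plate) below the hinge at the top edge, so the moment about the hinge is M = F × 0.76689 = 59.795 × 0.76689 = 45.8562 kN·m.
A normal force at the bottom, 1.47 m from the hinge, must supply this moment: P = 45.8562/1.47 = 31.1947 kN.

P ≈ 31.19 kN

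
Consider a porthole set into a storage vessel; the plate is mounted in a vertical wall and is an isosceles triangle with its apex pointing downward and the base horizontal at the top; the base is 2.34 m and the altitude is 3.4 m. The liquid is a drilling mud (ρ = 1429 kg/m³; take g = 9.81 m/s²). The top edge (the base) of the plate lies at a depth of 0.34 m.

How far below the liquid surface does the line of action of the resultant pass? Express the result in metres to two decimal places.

γ = ρg = 1429 × 9.81 / 1000 = 14.01849 kN/m³.
With the apex down, the centroid sits h/3 = 3.4/3 = 1.13333 m below the base (the top edge), so the centroid depth is h_c = 0.34 + 1.13333 = 1.47333 m.
A = ½ × 2.34 × 3.4 = 3.978 m².
Resultant F = γ·h_c·A = 14.01849 × 1.47333 × 3.978 = 82.1611 kN.
I_c = b·h³/36 = 2.34 × 3.4³/36 = 2.55476 m⁴.
Centre of pressure: y_p = y_c + I_c/(y_c·A) = 1.47333 + 2.55476/(1.47333 × 3.978) = 1.47333 + 0.435898 = 1.90923 m along the plane.

h_p = 1.91 m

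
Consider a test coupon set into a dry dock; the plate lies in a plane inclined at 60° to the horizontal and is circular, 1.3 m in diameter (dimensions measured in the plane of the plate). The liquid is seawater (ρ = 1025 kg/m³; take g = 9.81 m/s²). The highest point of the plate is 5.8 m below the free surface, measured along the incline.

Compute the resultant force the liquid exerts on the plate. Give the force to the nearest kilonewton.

F ≈ 75 kN

γ = ρg = 1025 × 9.81 / 1000 = 10.05525 kN/m³.
Let θ = 60° be the plate's angle to the horizontal; measure y along the incline from where the plane meets the free surface. Vertical depth h = y·sinθ with sinθ = 0.866025.
The centroid is at the centre, 0.65 m below the top of the plate, so y_c = 5.8 + 0.65 = 6.45 m and h_c = 6.45 × 0.866025 = 5.58586 m.
A = π(0.65)² = 1.32732 m².
Resultant F = γ·h_c·A = 10.05525 × 5.58586 × 1.32732 = 74.5519 kN.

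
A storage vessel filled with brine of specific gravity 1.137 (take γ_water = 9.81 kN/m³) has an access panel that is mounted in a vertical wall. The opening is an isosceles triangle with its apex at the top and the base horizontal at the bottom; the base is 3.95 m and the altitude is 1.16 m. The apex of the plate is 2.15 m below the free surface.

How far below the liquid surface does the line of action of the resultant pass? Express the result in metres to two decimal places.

γ = 1.137 × 9.81 = 11.15397 kN/m³.
With the apex up, the centroid sits 2h/3 = 2 × 1.16/3 = 0.773333 m below the apex, so the centroid depth is h_c = 2.15 + 0.773333 = 2.92333 m.
A = ½ × 3.95 × 1.16 = 2.291 m².
Resultant F = γ·h_c·A = 11.15397 × 2.92333 × 2.291 = 74.702 kN.
I_c = b·h³/36 = 3.95 × 1.16³/36 = 0.171265 m⁴.
Centre of pressure: y_p = y_c + I_c/(y_c·A) = 2.92333 + 0.171265/(2.92333 × 2.291) = 2.92333 + 0.0255721 = 2.9489 m along the plane.

h_p = 2.95 m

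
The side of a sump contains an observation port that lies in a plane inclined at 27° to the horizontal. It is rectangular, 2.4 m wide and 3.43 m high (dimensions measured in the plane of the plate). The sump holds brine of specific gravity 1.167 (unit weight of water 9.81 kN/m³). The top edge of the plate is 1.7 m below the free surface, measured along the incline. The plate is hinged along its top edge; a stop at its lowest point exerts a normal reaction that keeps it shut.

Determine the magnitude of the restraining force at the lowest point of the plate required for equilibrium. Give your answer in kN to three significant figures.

P ≈ 85.3 kN

γ = 1.167 × 9.81 = 11.44827 kN/m³.
Let θ = 27° be the plate's angle to the horizontal; measure y along the incline from where the plane meets the free surface. Vertical depth h = y·sinθ with sinθ = 0.453990.
The centroid lies 3.43/2 = 1.715 m below the top edge, so y_c = 1.7 + 1.715 = 3.415 m and h_c = 3.415 × 0.453990 = 1.55038 m.
A = 2.4 × 3.43 = 8.232 m².
Resultant F = γ·h_c·A = 11.44827 × 1.55038 × 8.232 = 146.111 kN.
I_c = b·h³/12 = 2.4 × 3.43³/12 = 8.07072 m⁴.
Centre of pressure: y_p = y_c + I_c/(y_c·A) = 3.415 + 8.07072/(3.415 × 8.232) = 3.415 + 0.287089 = 3.70209 m along the plane.
The resultant acts 1.715 + 0.287089 = 2.00209 m (along the plate) below the hinge at the top edge, so the moment about the hinge is M = F × 2.00209 = 146.111 × 2.00209 = 292.527 kN·m.
A normal force at the bottom, 3.43 m from the hinge, must supply this moment: P = 292.527/3.43 = 85.2848 kN.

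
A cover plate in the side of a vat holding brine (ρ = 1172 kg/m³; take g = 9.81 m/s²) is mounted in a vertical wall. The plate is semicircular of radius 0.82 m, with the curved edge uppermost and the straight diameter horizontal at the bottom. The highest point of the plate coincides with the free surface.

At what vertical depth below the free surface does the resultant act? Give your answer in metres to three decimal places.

γ = ρg = 1172 × 9.81 / 1000 = 11.49732 kN/m³.
The centroid lies 4r/(3π) = 0.348019 m above the diameter, so r − 4r/(3π) = 0.82 − 0.348019 = 0.471981 m below the topmost point, so the centroid depth is h_c = 0.471981 m.
A = πr²/2 = π × 0.82²/2 = 1.0562 m².
Resultant F = γ·h_c·A = 11.49732 × 0.471981 × 1.0562 = 5.73149 kN.
I_c = (π/8 − 8/(9π))·r⁴ = 0.109757 × 0.82⁴ = 0.0496235 m⁴.
Centre of pressure: y_p = y_c + I_c/(y_c·A) = 0.471981 + 0.0496235/(0.471981 × 1.0562) = 0.471981 + 0.0995444 = 0.571525 m along the plane.

h_p = 0.572 m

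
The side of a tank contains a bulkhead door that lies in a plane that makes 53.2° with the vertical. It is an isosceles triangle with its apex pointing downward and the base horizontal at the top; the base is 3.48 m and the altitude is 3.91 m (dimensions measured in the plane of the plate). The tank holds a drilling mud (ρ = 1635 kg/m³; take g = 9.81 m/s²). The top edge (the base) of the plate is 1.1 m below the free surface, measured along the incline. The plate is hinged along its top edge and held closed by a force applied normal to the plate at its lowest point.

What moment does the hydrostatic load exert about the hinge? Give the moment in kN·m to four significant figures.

M ≈ 260.3 kN·m

γ = ρg = 1635 × 9.81 / 1000 = 16.03935 kN/m³.
The plate makes 53.2° with the vertical, i.e. θ = 90° − 53.2° = 36.8° to the horizontal. Measuring y along the incline from the free-surface line, vertical depth h = y·sinθ with sinθ = 0.599024.
With the apex down, the centroid sits h/3 = 3.91/3 = 1.30333 m below the base (the top edge), so y_c = 1.1 + 1.30333 = 2.40333 m and h_c = 2.40333 × 0.599024 = 1.43965 m.
A = ½ × 3.48 × 3.91 = 6.8034 m².
Resultant F = γ·h_c·A = 16.03935 × 1.43965 × 6.8034 = 157.098 kN.
I_c = b·h³/36 = 3.48 × 3.91³/36 = 5.77839 m⁴.
Centre of pressure: y_p = y_c + I_c/(y_c·A) = 2.40333 + 5.77839/(2.40333 × 6.8034) = 2.40333 + 0.353401 = 2.75673 m along the plane.
The resultant acts 1.30333 + 0.353401 = 1.65673 m (along the plate) below the hinge at the top edge, so the moment about the hinge is M = F × 1.65673 = 157.098 × 1.65673 = 260.269 kN·m.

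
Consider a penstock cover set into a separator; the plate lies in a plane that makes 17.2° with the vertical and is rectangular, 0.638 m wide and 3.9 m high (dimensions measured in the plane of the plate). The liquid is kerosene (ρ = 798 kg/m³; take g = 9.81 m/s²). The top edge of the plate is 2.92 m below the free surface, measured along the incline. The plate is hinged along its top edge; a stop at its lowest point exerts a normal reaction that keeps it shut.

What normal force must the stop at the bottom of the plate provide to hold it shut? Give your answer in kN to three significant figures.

γ = ρg = 798 × 9.81 / 1000 = 7.82838 kN/m³.
The plate makes 17.2° with the vertical, i.e. θ = 90° − 17.2° = 72.8° to the horizontal. Measuring y along the incline from the free-surface line, vertical depth h = y·sinθ with sinθ = 0.955278.
The centroid lies 3.9/2 = 1.95 m below the top edge, so y_c = 2.92 + 1.95 = 4.87 m and h_c = 4.87 × 0.955278 = 4.6522 m.
A = 0.638 × 3.9 = 2.4882 m².
Resultant F = γ·h_c·A = 7.82838 × 4.6522 × 2.4882 = 90.6182 kN.
I_c = b·h³/12 = 0.638 × 3.9³/12 = 3.15379 m⁴.
Centre of pressure: y_p = y_c + I_c/(y_c·A) = 4.87 + 3.15379/(4.87 × 2.4882) = 4.87 + 0.260267 = 5.13027 m along the plane.
The resultant acts 1.95 + 0.260267 = 2.21027 m (along the plate) below the hinge at the top edge, so the moment about the hinge is M = F × 2.21027 = 90.6182 × 2.21027 = 200.291 kN·m.
A normal force at the bottom, 3.9 m from the hinge, must supply this moment: P = 200.291/3.9 = 51.3567 kN.

P ≈ 51.4 kN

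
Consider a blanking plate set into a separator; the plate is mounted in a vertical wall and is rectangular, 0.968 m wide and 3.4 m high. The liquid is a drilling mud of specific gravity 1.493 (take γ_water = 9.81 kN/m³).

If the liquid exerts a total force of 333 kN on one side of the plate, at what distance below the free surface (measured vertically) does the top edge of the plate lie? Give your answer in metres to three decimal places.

d_top ≈ 5.208 m

γ = 1.493 × 9.81 = 14.64633 kN/m³.
A = 0.968 × 3.4 = 3.2912 m².
From F = γ·h_c·A, the centroid depth is h_c = 333/(14.64633 × 3.2912) = 6.90814 m.
The centroid lies 3.4/2 = 1.7 m below the top edge, so the top edge sits at h_top = 6.90814 − 1.7 = 5.20814 m below the surface.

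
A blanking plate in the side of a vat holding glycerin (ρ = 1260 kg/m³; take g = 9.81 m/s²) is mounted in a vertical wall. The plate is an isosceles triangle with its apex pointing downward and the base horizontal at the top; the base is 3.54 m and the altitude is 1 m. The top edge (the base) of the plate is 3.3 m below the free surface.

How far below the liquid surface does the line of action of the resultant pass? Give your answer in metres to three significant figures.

h_p = 3.65 m

γ = ρg = 1260 × 9.81 / 1000 = 12.3606 kN/m³.
With the apex down, the centroid sits h/3 = 1/3 = 0.333333 m below the base (the top edge), so the centroid depth is h_c = 3.3 + 0.333333 = 3.63333 m.
A = ½ × 3.54 × 1 = 1.77 m².
Resultant F = γ·h_c·A = 12.3606 × 3.63333 × 1.77 = 79.4909 kN.
I_c = b·h³/36 = 3.54 × 1³/36 = 0.0983333 m⁴.
Centre of pressure: y_p = y_c + I_c/(y_c·A) = 3.63333 + 0.0983333/(3.63333 × 1.77) = 3.63333 + 0.0152905 = 3.64862 m along the plane.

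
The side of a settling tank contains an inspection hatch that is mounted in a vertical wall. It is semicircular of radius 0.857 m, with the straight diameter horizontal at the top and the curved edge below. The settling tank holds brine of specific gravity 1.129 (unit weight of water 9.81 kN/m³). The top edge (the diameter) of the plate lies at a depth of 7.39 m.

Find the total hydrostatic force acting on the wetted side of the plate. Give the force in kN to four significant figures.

γ = 1.129 × 9.81 = 11.07549 kN/m³.
The centroid of a semicircle lies 4r/(3π) = 0.363722 m from the diameter, here below the top edge, so the centroid depth is h_c = 7.39 + 0.363722 = 7.75372 m.
A = πr²/2 = π × 0.857²/2 = 1.15367 m².
Resultant F = γ·h_c·A = 11.07549 × 7.75372 × 1.15367 = 99.0729 kN.

F ≈ 99.07 kN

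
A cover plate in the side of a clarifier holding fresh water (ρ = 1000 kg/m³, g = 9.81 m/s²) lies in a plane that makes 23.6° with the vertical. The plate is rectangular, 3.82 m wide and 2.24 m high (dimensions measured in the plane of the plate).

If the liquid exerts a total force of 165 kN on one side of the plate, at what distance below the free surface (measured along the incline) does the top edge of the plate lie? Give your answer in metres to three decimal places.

y_top ≈ 1.025 m

γ = ρg = 1000 × 9.81 = 9810 N/m³ = 9.81 kN/m³.
A = 3.82 × 2.24 = 8.5568 m².
From F = γ·h_c·A, the centroid depth is h_c = 165/(9.81 × 8.5568) = 1.96564 m.
The plate makes 23.6° with the vertical, i.e. θ = 90° − 23.6° = 66.4° to the horizontal. Measuring y along the incline from the free-surface line, vertical depth h = y·sinθ with sinθ = 0.916363.
Along the incline, y_c = h_c/sinθ = 1.96564/0.916363 = 2.14505 m.
The centroid lies 2.24/2 = 1.12 m below the top edge, so the top edge sits at y_top = 2.14505 − 1.12 = 1.02505 m along the incline.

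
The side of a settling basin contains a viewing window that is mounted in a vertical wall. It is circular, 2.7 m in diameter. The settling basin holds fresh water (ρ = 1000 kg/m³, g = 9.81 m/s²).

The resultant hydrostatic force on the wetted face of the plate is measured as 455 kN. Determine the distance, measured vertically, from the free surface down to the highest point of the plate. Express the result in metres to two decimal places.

d_top ≈ 6.75 m

γ = ρg = 1000 × 9.81 = 9810 N/m³ = 9.81 kN/m³.
A = π(1.35)² = 5.72555 m².
From F = γ·h_c·A, the centroid depth is h_c = 455/(9.81 × 5.72555) = 8.10075 m.
The centroid is at the centre, 1.35 m below the top of the plate, so the highest point sits at h_top = 8.10075 − 1.35 = 6.75075 m below the surface.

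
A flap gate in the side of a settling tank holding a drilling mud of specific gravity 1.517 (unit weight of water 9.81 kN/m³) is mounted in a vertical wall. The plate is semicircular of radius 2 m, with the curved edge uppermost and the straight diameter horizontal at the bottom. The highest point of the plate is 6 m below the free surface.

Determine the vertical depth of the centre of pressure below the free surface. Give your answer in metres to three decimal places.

h_p = 7.190 m

γ = 1.517 × 9.81 = 14.88177 kN/m³.
The centroid lies 4r/(3π) = 0.848826 m above the diameter, so r − 4r/(3π) = 2 − 0.848826 = 1.15117 m below the topmost point, so the centroid depth is h_c = 6 + 1.15117 = 7.15117 m.
A = πr²/2 = π × 2²/2 = 6.28319 m².
Resultant F = γ·h_c·A = 14.88177 × 7.15117 × 6.28319 = 668.67 kN.
I_c = (π/8 − 8/(9π))·r⁴ = 0.109757 × 2⁴ = 1.75611 m⁴.
Centre of pressure: y_p = y_c + I_c/(y_c·A) = 7.15117 + 1.75611/(7.15117 × 6.28319) = 7.15117 + 0.0390836 = 7.19025 m along the plane.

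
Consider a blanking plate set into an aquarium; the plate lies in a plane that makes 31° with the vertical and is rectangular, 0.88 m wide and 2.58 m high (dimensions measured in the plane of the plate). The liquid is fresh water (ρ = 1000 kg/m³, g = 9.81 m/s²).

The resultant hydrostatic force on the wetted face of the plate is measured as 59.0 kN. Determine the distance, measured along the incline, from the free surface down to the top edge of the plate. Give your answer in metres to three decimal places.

γ = ρg = 1000 × 9.81 = 9810 N/m³ = 9.81 kN/m³.
A = 0.88 × 2.58 = 2.2704 m².
From F = γ·h_c·A, the centroid depth is h_c = 59.0/(9.81 × 2.2704) = 2.64899 m.
The plate makes 31° with the vertical, i.e. θ = 90° − 31° = 59° to the horizontal. Measuring y along the incline from the free-surface line, vertical depth h = y·sinθ with sinθ = 0.857167.
Along the incline, y_c = h_c/sinθ = 2.64899/0.857167 = 3.0904 m.
The centroid lies 2.58/2 = 1.29 m below the top edge, so the top edge sits at y_top = 3.0904 − 1.29 = 1.8004 m along the incline.

y_top ≈ 1.800 m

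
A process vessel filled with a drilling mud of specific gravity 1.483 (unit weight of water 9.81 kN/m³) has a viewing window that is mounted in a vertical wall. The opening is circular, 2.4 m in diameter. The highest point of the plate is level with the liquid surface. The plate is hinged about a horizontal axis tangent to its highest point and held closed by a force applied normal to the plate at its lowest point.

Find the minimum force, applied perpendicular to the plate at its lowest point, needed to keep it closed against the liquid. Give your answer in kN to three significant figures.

P ≈ 49.4 kN

γ = 1.483 × 9.81 = 14.54823 kN/m³.
The centroid is at the centre, 1.2 m below the top of the plate, so the centroid depth is h_c = 1.2 m.
A = π(1.2)² = 4.52389 m².
Resultant F = γ·h_c·A = 14.54823 × 1.2 × 4.52389 = 78.9775 kN.
I_c = πr⁴/4 = π × 1.2⁴/4 = 1.6286 m⁴.
Centre of pressure: y_p = y_c + I_c/(y_c·A) = 1.2 + 1.6286/(1.2 × 4.52389) = 1.2 + 0.3 = 1.5 m along the plane.
The resultant acts 1.2 + 0.3 = 1.5 m (along the plate) below the hinge at the top edge, so the moment about the hinge is M = F × 1.5 = 78.9775 × 1.5 = 118.466 kN·m.
A normal force at the bottom, 2.4 m from the hinge, must supply this moment: P = 118.466/2.4 = 49.3608 kN.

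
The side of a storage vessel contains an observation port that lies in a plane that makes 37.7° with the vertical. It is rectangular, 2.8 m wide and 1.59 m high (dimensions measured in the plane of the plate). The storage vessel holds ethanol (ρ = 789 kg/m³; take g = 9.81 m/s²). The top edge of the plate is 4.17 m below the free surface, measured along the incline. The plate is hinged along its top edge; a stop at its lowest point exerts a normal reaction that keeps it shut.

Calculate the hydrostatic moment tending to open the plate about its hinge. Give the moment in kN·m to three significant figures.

M ≈ 113 kN·m

γ = ρg = 789 × 9.81 / 1000 = 7.74009 kN/m³.
The plate makes 37.7° with the vertical, i.e. θ = 90° − 37.7° = 52.3° to the horizontal. Measuring y along the incline from the free-surface line, vertical depth h = y·sinθ with sinθ = 0.791224.
The centroid lies 1.59/2 = 0.795 m below the top edge, so y_c = 4.17 + 0.795 = 4.965 m and h_c = 4.965 × 0.791224 = 3.92843 m.
A = 2.8 × 1.59 = 4.452 m².
Resultant F = γ·h_c·A = 7.74009 × 3.92843 × 4.452 = 135.369 kN.
I_c = b·h³/12 = 2.8 × 1.59³/12 = 0.937925 m⁴.
Centre of pressure: y_p = y_c + I_c/(y_c·A) = 4.965 + 0.937925/(4.965 × 4.452) = 4.965 + 0.042432 = 5.00743 m along the plane.
The resultant acts 0.795 + 0.042432 = 0.837432 m (along the plate) below the hinge at the top edge, so the moment about the hinge is M = F × 0.837432 = 135.369 × 0.837432 = 113.362 kN·m.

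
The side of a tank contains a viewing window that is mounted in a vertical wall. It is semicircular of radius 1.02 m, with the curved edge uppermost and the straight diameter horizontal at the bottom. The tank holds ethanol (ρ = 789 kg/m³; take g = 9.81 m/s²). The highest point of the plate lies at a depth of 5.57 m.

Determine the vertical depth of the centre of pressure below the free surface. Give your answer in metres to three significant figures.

γ = ρg = 789 × 9.81 / 1000 = 7.74009 kN/m³.
The centroid lies 4r/(3π) = 0.432901 m above the diameter, so r − 4r/(3π) = 1.02 − 0.432901 = 0.587099 m below the topmost point, so the centroid depth is h_c = 5.57 + 0.587099 = 6.1571 m.
A = πr²/2 = π × 1.02²/2 = 1.63426 m².
Resultant F = γ·h_c·A = 7.74009 × 6.1571 × 1.63426 = 77.8831 kN.
I_c = (π/8 − 8/(9π))·r⁴ = 0.109757 × 1.02⁴ = 0.118805 m⁴.
Centre of pressure: y_p = y_c + I_c/(y_c·A) = 6.1571 + 0.118805/(6.1571 × 1.63426) = 6.1571 + 0.0118069 = 6.16891 m along the plane.

h_p = 6.17 m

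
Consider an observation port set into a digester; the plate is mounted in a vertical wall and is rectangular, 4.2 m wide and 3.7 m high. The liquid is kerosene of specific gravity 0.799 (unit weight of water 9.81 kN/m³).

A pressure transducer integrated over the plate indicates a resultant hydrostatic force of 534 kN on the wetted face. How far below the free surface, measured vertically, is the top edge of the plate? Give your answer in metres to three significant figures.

d_top ≈ 2.53 m

γ = 0.799 × 9.81 = 7.83819 kN/m³.
A = 4.2 × 3.7 = 15.54 m².
From F = γ·h_c·A, the centroid depth is h_c = 534/(7.83819 × 15.54) = 4.38404 m.
The centroid lies 3.7/2 = 1.85 m below the top edge, so the top edge sits at h_top = 4.38404 − 1.85 = 2.53404 m below the surface.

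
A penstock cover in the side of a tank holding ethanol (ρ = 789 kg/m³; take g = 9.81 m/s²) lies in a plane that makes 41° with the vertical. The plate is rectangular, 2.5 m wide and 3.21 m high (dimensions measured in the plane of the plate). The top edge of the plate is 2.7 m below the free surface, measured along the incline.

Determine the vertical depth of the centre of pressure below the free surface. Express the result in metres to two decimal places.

γ = ρg = 789 × 9.81 / 1000 = 7.74009 kN/m³.
The plate makes 41° with the vertical, i.e. θ = 90° − 41° = 49° to the horizontal. Measuring y along the incline from the free-surface line, vertical depth h = y·sinθ with sinθ = 0.754710.
The centroid lies 3.21/2 = 1.605 m below the top edge, so y_c = 2.7 + 1.605 = 4.305 m and h_c = 4.305 × 0.754710 = 3.24903 m.
A = 2.5 × 3.21 = 8.025 m².
Resultant F = γ·h_c·A = 7.74009 × 3.24903 × 8.025 = 201.811 kN.
I_c = b·h³/12 = 2.5 × 3.21³/12 = 6.89087 m⁴.
Centre of pressure: y_p = y_c + I_c/(y_c·A) = 4.305 + 6.89087/(4.305 × 8.025) = 4.305 + 0.19946 = 4.50446 m along the plane.
Vertically, h_p = y_p·sinθ = 4.50446 × 0.754710 = 3.39956 m.

h_p = 3.40 m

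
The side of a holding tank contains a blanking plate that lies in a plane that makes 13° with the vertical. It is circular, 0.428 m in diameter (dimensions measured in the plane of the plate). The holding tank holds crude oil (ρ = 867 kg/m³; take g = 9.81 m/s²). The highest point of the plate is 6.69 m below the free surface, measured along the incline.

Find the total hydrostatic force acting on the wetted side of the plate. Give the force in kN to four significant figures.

γ = ρg = 867 × 9.81 / 1000 = 8.50527 kN/m³.
The plate makes 13° with the vertical, i.e. θ = 90° − 13° = 77° to the horizontal. Measuring y along the incline from the free-surface line, vertical depth h = y·sinθ with sinθ = 0.974370.
The centroid is at the centre, 0.214 m below the top of the plate, so y_c = 6.69 + 0.214 = 6.904 m and h_c = 6.904 × 0.974370 = 6.72705 m.
A = π(0.214)² = 0.143872 m².
Resultant F = γ·h_c·A = 8.50527 × 6.72705 × 0.143872 = 8.23169 kN.

F ≈ 8.232 kN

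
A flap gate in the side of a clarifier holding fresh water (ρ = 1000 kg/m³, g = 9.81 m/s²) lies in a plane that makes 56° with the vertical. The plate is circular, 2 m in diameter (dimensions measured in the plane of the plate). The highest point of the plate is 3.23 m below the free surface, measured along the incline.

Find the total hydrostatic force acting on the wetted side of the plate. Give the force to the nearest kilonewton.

γ = ρg = 1000 × 9.81 = 9810 N/m³ = 9.81 kN/m³.
The plate makes 56° with the vertical, i.e. θ = 90° − 56° = 34° to the horizontal. Measuring y along the incline from the free-surface line, vertical depth h = y·sinθ with sinθ = 0.559193.
The centroid is at the centre, 1 m below the top of the plate, so y_c = 3.23 + 1 = 4.23 m and h_c = 4.23 × 0.559193 = 2.36539 m.
A = π(1)² = 3.14159 m².
Resultant F = γ·h_c·A = 9.81 × 2.36539 × 3.14159 = 72.8989 kN.

F ≈ 73 kN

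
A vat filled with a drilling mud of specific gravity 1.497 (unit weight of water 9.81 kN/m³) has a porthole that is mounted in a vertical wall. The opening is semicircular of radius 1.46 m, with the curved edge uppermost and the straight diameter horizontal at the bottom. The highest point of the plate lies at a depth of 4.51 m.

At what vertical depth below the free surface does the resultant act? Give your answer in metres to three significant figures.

h_p = 5.38 m

γ = 1.497 × 9.81 = 14.68557 kN/m³.
The centroid lies 4r/(3π) = 0.619643 m above the diameter, so r − 4r/(3π) = 1.46 − 0.619643 = 0.840357 m below the topmost point, so the centroid depth is h_c = 4.51 + 0.840357 = 5.35036 m.
A = πr²/2 = π × 1.46²/2 = 3.34831 m².
Resultant F = γ·h_c·A = 14.68557 × 5.35036 × 3.34831 = 263.087 kN.
I_c = (π/8 − 8/(9π))·r⁴ = 0.109757 × 1.46⁴ = 0.498705 m⁴.
Centre of pressure: y_p = y_c + I_c/(y_c·A) = 5.35036 + 0.498705/(5.35036 × 3.34831) = 5.35036 + 0.0278378 = 5.3782 m along the plane.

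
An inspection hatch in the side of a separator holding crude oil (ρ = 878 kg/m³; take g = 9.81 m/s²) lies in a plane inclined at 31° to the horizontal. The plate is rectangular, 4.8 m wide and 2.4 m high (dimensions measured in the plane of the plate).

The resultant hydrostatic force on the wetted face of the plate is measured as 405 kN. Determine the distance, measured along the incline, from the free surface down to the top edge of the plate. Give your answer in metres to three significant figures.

y_top ≈ 6.73 m

γ = ρg = 878 × 9.81 / 1000 = 8.61318 kN/m³.
A = 4.8 × 2.4 = 11.52 m².
From F = γ·h_c·A, the centroid depth is h_c = 405/(8.61318 × 11.52) = 4.08168 m.
Let θ = 31° be the plate's angle to the horizontal; measure y along the incline from where the plane meets the free surface. Vertical depth h = y·sinθ with sinθ = 0.515038.
Along the incline, y_c = h_c/sinθ = 4.08168/0.515038 = 7.92501 m.
The centroid lies 2.4/2 = 1.2 m below the top edge, so the top edge sits at y_top = 7.92501 − 1.2 = 6.72501 m along the incline.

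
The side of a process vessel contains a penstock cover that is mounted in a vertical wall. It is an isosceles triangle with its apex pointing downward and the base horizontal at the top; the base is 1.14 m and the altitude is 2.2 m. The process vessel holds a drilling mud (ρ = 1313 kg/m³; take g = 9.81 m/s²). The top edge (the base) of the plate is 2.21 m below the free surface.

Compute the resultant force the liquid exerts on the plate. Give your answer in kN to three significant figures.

γ = ρg = 1313 × 9.81 / 1000 = 12.88053 kN/m³.
With the apex down, the centroid sits h/3 = 2.2/3 = 0.733333 m below the base (the top edge), so the centroid depth is h_c = 2.21 + 0.733333 = 2.94333 m.
A = ½ × 1.14 × 2.2 = 1.254 m².
Resultant F = γ·h_c·A = 12.88053 × 2.94333 × 1.254 = 47.5412 kN.

F ≈ 47.5 kN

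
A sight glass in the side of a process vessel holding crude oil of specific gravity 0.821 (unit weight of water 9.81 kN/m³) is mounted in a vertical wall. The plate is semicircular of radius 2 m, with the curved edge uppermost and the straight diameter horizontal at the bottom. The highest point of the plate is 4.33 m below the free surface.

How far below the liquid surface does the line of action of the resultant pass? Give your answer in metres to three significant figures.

γ = 0.821 × 9.81 = 8.05401 kN/m³.
The centroid lies 4r/(3π) = 0.848826 m above the diameter, so r − 4r/(3π) = 2 − 0.848826 = 1.15117 m below the topmost point, so the centroid depth is h_c = 4.33 + 1.15117 = 5.48117 m.
A = πr²/2 = π × 2²/2 = 6.28319 m².
Resultant F = γ·h_c·A = 8.05401 × 5.48117 × 6.28319 = 277.374 kN.
I_c = (π/8 − 8/(9π))·r⁴ = 0.109757 × 2⁴ = 1.75611 m⁴.
Centre of pressure: y_p = y_c + I_c/(y_c·A) = 5.48117 + 1.75611/(5.48117 × 6.28319) = 5.48117 + 0.0509916 = 5.53216 m along the plane.

h_p = 5.53 m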